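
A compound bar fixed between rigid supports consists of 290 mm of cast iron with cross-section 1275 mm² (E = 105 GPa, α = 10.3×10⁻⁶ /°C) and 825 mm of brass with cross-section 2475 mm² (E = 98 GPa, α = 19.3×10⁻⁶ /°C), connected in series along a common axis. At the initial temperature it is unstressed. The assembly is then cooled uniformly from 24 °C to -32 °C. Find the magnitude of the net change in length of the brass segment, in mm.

If the supports were absent, the total length change would be Σ αᵢΔT Lᵢ = 10.3×10⁻⁶×56×290 + 19.3×10⁻⁶×56×825 = 1.059 mm.
The rigid supports impose zero overall length change; the single axial force P common to all segments must satisfy P Σ Lᵢ/(AᵢEᵢ) = δ_free.
Σ Lᵢ/(AᵢEᵢ) = 290/(1275×105×10³) + 825/(2475×98×10³) = 5.568×10⁻⁶ mm/N.
Hence P = δ_free / Σ(L/AE) = 1.059/5.568×10⁻⁶ = 190.2 kN (tensile).
For the brass segment, free thermal change = 19.3×10⁻⁶×56×825 = 0.8917 mm and elastic change from P = 190200×825/(2475×98×10³) = 0.6469 mm; these oppose, so the net change is 0.245 mm (segment shortens).

|ΔL| ≈ 0.245 mm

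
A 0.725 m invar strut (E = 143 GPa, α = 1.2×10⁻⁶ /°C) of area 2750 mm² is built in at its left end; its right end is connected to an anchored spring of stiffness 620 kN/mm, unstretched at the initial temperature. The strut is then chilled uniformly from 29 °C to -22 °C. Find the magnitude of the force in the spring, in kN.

P ≈ 12.8 kN

Free thermal contraction: δ_free = αΔT L = 1.2×10⁻⁶ × 51 × 725 = 0.04437 mm.
Let P be the tensile force in the spring. The strut extends elastically by PL/(AE) and the spring stretches by P/k; together these equal δ_free.
So P = δ_free / [L/(AE) + 1/k] = 0.04437 / [ 725/(2750×143×10³) + 1/(620×10³) ].
P = 0.04437 / 3.457×10⁻⁶ = 12840 N.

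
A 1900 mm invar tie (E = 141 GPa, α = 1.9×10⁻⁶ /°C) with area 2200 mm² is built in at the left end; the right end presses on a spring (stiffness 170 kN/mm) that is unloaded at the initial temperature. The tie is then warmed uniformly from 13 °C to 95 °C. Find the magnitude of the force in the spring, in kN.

P ≈ 24.7 kN

The unrestrained thermal change is αΔT L = 1.9×10⁻⁶ × 82 × 1900 = 0.296 mm.
Let P be the compressive force at the spring. The tie shortens elastically by PL/(AE) and the spring compresses by P/k; together these equal δ_free.
So P = δ_free / [L/(AE) + 1/k] = 0.296 / [ 1900/(2200×141×10³) + 1/(170×10³) ].
P = 0.296 / 1.201×10⁻⁵ = 24650 N.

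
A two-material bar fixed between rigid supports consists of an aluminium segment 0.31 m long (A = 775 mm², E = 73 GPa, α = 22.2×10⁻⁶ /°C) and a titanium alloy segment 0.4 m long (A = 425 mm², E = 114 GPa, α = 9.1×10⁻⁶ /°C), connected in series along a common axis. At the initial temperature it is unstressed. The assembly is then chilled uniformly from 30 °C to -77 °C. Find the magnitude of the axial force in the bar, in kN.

P ≈ 82 kN (tensile)

Free thermal contraction of the whole bar: Σ αᵢΔT Lᵢ = 22.2×10⁻⁶×107×310 + 9.1×10⁻⁶×107×400 = 1.126 mm.
The rigid supports impose zero overall length change; the single axial force P common to all segments must satisfy P Σ Lᵢ/(AᵢEᵢ) = δ_free.
Σ Lᵢ/(AᵢEᵢ) = 310/(775×73×10³) + 400/(425×114×10³) = 1.374×10⁻⁵ mm/N.
So P = 1.126 / 1.374×10⁻⁵ = 81.97 kN, tensile.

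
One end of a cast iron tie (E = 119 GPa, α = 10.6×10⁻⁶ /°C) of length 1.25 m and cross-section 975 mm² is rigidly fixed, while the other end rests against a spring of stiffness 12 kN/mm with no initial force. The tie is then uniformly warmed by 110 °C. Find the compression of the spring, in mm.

Free thermal expansion: δ_free = αΔT L = 10.6×10⁻⁶ × 110 × 1250 = 1.458 mm.
With a force P in the spring, the elastic change of the tie is PL/(AE) and that of the spring is P/k; compatibility requires their sum to equal δ_free.
P [ L/(AE) + 1/k ] = δ_free → P [ 1250/(975×119×10³) + 1/(12×10³) ] = 1.458.
P = 1.458 / 9.411×10⁻⁵ = 15490 N.
Spring compression = P/k = 15490/(12×10³) = 1.291 mm.

δ ≈ 1.29 mm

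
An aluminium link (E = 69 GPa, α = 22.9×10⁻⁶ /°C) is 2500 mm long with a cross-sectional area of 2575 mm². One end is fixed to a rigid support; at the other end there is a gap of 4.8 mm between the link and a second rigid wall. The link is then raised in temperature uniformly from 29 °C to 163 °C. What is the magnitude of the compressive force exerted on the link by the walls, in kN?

Free thermal elongation = αΔT L = 22.9×10⁻⁶ × 134 × 2500 = 7.671 mm.
This exceeds the 4.8 mm gap, so the wall pushes back. The portion of expansion that must be recovered elastically is δ_free − gap = 7.671 − 4.8 = 2.872 mm.
So σ = E(δ_free − g)/L = 69×10³ × 2.872/2500 = 79.25 MPa.
P = σA = 79.25 × 2575 = 204.1 kN.

P ≈ 204 kN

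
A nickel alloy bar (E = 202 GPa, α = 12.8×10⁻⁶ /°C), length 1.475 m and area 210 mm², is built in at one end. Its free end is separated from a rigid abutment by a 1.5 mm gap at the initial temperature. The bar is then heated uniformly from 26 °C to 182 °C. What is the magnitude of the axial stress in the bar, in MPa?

If the wall were absent the bar would grow by αΔT L = 12.8×10⁻⁶ × 156 × 1475 = 2.945 mm.
The gap closes (δ_free > 1.5 mm) and the wall then resists a further 2.945 − 1.5 = 1.445 mm of expansion.
Compatibility: PL/(AE) = 1.445 mm, so σ = P/A = E × (1.445/1475) = 197.9 MPa.

σ ≈ 198 MPa (compressive)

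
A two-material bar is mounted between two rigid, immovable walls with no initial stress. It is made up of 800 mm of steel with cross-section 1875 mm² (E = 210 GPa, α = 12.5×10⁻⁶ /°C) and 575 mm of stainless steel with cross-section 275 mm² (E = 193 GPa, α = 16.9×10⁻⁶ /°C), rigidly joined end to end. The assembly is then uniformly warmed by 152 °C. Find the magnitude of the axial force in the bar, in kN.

If the supports were absent, the total length change would be Σ αᵢΔT Lᵢ = 12.5×10⁻⁶×152×800 + 16.9×10⁻⁶×152×575 = 2.997 mm.
The walls prevent any net length change, so an axial force P (same in every segment) develops. Compatibility: P · Σ Lᵢ/(AᵢEᵢ) = δ_free.
The series flexibility is Σ Lᵢ/(AᵢEᵢ) = 800/(1875×210×10³) + 575/(275×193×10³) = 1.287×10⁻⁵ mm/N.
Hence P = δ_free / Σ(L/AE) = 2.997/1.287×10⁻⁵ = 233 kN (compressive).

P ≈ 233 kN (compressive)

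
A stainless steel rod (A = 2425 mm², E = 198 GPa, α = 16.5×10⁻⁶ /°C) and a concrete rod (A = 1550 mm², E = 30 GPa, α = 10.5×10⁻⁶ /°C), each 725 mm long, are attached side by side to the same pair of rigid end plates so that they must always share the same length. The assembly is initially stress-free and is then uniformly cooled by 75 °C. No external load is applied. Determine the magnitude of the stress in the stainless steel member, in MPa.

The stainless steel has the larger α, so on cooling it would change length more than the concrete if both were free. The rigid plates force a common final length, so the stainless steel is put into tension and the concrete into compression, with equal and opposite forces P (no external load).
Equating the net (thermal + elastic) strains gives |α₁ − α₂|·ΔT = P·[1/(A₁E₁) + 1/(A₂E₂)].
|α₁ − α₂|·ΔT = 6×10⁻⁶ × 75 = 0.00045.
1/(A₁E₁) + 1/(A₂E₂) = 1/(2425×198×10³) + 1/(1550×30×10³) = 2.359×10⁻⁸ N⁻¹.
P = 0.00045 / 2.359×10⁻⁸ = 19080 N = 19.08 kN.
σ_{stainless steel} = P/A₁ = 19080/2425 = 7.867 MPa, tensile.

σ ≈ 7.87 MPa (tensile)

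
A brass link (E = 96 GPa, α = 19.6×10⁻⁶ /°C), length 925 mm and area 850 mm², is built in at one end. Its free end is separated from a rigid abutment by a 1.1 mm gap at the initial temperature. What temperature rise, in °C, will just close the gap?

ΔT ≈ 60.7 °C

Contact occurs when the free expansion equals the gap: αΔT L = 1.1 mm.
So ΔT = g/(αL) = 1.1/(19.6×10⁻⁶ × 925) = 60.67 °C.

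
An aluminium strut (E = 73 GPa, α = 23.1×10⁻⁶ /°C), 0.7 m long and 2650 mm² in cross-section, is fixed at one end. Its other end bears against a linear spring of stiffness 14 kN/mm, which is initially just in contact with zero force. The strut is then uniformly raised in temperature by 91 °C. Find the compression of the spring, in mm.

δ ≈ 1.4 mm

Free thermal expansion: δ_free = αΔT L = 23.1×10⁻⁶ × 91 × 700 = 1.471 mm.
With a force P in the spring, the elastic change of the strut is PL/(AE) and that of the spring is P/k; compatibility requires their sum to equal δ_free.
So P = δ_free / [L/(AE) + 1/k] = 1.471 / [ 700/(2650×73×10³) + 1/(14×10³) ].
P = 1.471 / 7.505×10⁻⁵ = 19610 N.
Spring compression = P/k = 19610/(14×10³) = 1.401 mm.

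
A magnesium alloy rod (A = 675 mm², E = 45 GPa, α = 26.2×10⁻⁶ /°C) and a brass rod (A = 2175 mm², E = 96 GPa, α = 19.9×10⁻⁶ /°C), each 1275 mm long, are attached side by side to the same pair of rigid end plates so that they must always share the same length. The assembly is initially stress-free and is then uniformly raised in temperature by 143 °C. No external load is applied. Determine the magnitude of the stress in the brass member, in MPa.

σ ≈ 11 MPa (tensile)

The magnesium alloy has the larger α, so on heating it would change length more than the brass if both were free. The rigid plates force a common final length, so the magnesium alloy is put into compression and the brass into tension, with equal and opposite forces P (no external load).
Compatibility of the two members (thermal + elastic change equal): (α₁ − α₂)ΔT = P·[1/(A₁E₁) + 1/(A₂E₂)].
|α₁ − α₂|·ΔT = 6.3×10⁻⁶ × 143 = 0.0009009.
1/(A₁E₁) + 1/(A₂E₂) = 1/(675×45×10³) + 1/(2175×96×10³) = 3.771×10⁻⁸ N⁻¹.
So P = 0.0009009 / 3.771×10⁻⁸ = 23.89 kN.
σ_{brass} = P/A₂ = 23890/2175 = 10.98 MPa, tensile.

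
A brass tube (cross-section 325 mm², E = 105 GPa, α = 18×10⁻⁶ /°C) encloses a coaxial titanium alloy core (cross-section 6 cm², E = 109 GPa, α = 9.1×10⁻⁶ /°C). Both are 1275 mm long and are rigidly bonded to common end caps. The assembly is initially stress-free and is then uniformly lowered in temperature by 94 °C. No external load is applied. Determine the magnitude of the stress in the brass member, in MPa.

The brass has the larger α, so on cooling it would change length more than the titanium alloy if both were free. The rigid plates force a common final length, so the brass is put into tension and the titanium alloy into compression, with equal and opposite forces P (no external load).
Compatibility of the two members (thermal + elastic change equal): (α₁ − α₂)ΔT = P·[1/(A₁E₁) + 1/(A₂E₂)].
|α₁ − α₂|·ΔT = 8.9×10⁻⁶ × 94 = 0.0008366.
1/(A₁E₁) + 1/(A₂E₂) = 1/(325×105×10³) + 1/(600×109×10³) = 4.459×10⁻⁸ N⁻¹.
So P = 0.0008366 / 4.459×10⁻⁸ = 18.76 kN.
σ_{brass} = P/A₁ = 18760/325 = 57.72 MPa, tensile.

σ ≈ 57.7 MPa (tensile)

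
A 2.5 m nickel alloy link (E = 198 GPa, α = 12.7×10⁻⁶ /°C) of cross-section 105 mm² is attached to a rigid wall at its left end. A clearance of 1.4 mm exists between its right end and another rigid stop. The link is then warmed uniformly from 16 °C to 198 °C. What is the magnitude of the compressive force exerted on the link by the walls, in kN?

Free thermal elongation = αΔT L = 12.7×10⁻⁶ × 182 × 2500 = 5.779 mm.
After closing the 1.4 mm clearance, 5.779 − 1.4 = 4.379 mm of expansion remains to be suppressed by the wall.
So σ = E(δ_free − g)/L = 198×10³ × 4.379/2500 = 346.8 MPa.
P = σA = 346.8 × 105 = 36.41 kN.

P ≈ 36.4 kN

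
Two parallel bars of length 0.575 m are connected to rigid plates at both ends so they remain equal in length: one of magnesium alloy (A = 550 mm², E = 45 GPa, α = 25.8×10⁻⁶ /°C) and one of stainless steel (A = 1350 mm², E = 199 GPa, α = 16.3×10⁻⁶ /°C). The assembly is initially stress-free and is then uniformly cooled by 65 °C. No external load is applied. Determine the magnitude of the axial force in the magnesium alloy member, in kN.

P ≈ 14 kN (tensile in the magnesium alloy)

Equilibrium of a rigid end plate with no external load gives equal and opposite internal forces ±P in the two members. Since α_{magnesium alloy} > α_{stainless steel}, cooling drives the magnesium alloy into tension and the stainless steel into compression.
Equating the net (thermal + elastic) strains gives |α₁ − α₂|·ΔT = P·[1/(A₁E₁) + 1/(A₂E₂)].
|α₁ − α₂|·ΔT = 9.5×10⁻⁶ × 65 = 0.0006175.
1/(A₁E₁) + 1/(A₂E₂) = 1/(550×45×10³) + 1/(1350×199×10³) = 4.413×10⁻⁸ N⁻¹.
P = 0.0006175 / 4.413×10⁻⁸ = 13990 N = 13.99 kN.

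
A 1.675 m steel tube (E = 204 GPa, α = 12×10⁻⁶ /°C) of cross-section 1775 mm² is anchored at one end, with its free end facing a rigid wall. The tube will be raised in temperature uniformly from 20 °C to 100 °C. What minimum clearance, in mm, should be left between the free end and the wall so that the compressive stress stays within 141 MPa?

Free expansion if unrestrained: δ_free = αΔT L = 12×10⁻⁶ × 80 × 1675 = 1.608 mm.
A stress of 141 MPa corresponds to the wall pushing the tube back by σL/E = 141×1675/(204×10³) = 1.158 mm.
So the gap has to take up the difference, g_min = δ_free − σL/E = 1.608 − 1.158 = 0.4503 mm.

g ≈ 0.45 mm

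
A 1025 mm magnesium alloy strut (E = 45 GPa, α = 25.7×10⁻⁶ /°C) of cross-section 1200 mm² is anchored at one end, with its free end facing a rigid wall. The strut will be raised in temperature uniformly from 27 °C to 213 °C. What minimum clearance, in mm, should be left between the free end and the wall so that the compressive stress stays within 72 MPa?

g ≈ 3.26 mm

With no wall the strut would lengthen by αΔT L = 25.7×10⁻⁶ × 186 × 1025 = 4.9 mm.
A stress of 72 MPa corresponds to the wall pushing the strut back by σL/E = 72×1025/(45×10³) = 1.64 mm.
So the gap has to take up the difference, g_min = δ_free − σL/E = 4.9 − 1.64 = 3.26 mm.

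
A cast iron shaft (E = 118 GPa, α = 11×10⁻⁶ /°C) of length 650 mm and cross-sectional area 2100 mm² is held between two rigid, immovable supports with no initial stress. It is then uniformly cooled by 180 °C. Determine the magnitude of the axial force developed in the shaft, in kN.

P ≈ 491 kN (tensile)

The ends cannot move, so σ = EαΔT = 118×10³ × 11×10⁻⁶ × 180 = 233.6 MPa.
Axial force P = σA = 233.6 × 2100 = 490600 N = 490.6 kN, tensile.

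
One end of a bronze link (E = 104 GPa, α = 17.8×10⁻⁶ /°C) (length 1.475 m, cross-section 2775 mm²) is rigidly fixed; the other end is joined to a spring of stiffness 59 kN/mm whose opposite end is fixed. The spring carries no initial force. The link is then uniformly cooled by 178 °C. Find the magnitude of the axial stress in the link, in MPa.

σ ≈ 76.3 MPa (tensile)

Free thermal contraction: δ_free = αΔT L = 17.8×10⁻⁶ × 178 × 1475 = 4.673 mm.
With a force P in the spring, the elastic change of the link is PL/(AE) and that of the spring is P/k; compatibility requires their sum to equal δ_free.
P [ L/(AE) + 1/k ] = δ_free → P [ 1475/(2775×104×10³) + 1/(59×10³) ] = 4.673.
P = 4.673 / 2.206×10⁻⁵ = 211800 N.
σ = P/A = 211800/2775 = 76.34 MPa.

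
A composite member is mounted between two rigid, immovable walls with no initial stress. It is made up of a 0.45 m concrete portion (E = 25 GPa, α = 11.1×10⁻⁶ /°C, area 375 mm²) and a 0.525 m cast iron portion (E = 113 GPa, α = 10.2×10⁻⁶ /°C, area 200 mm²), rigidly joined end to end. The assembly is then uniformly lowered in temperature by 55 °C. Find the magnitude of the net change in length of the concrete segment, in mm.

|ΔL| ≈ 0.109 mm

If the supports were absent, the total length change would be Σ αᵢΔT Lᵢ = 11.1×10⁻⁶×55×450 + 10.2×10⁻⁶×55×525 = 0.5693 mm.
The walls prevent any net length change, so an axial force P (same in every segment) develops. Compatibility: P · Σ Lᵢ/(AᵢEᵢ) = δ_free.
The series flexibility is Σ Lᵢ/(AᵢEᵢ) = 450/(375×25×10³) + 525/(200×113×10³) = 7.123×10⁻⁵ mm/N.
Hence P = δ_free / Σ(L/AE) = 0.5693/7.123×10⁻⁵ = 7.992 kN (tensile).
For the concrete segment, free thermal change = 11.1×10⁻⁶×55×450 = 0.2747 mm and elastic change from P = 7992×450/(375×25×10³) = 0.3836 mm; these oppose, so the net change is 0.109 mm (segment lengthens).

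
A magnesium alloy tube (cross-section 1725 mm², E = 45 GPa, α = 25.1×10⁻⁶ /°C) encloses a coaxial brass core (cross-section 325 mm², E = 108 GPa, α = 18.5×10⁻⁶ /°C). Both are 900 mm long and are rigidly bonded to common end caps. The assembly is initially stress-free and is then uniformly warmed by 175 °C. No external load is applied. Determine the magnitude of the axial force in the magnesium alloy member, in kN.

P ≈ 27.9 kN (compressive in the magnesium alloy)

The magnesium alloy has the larger α, so on heating it would change length more than the brass if both were free. The rigid plates force a common final length, so the magnesium alloy is put into compression and the brass into tension, with equal and opposite forces P (no external load).
Setting the final lengths equal and cancelling L: (α₁ − α₂)ΔT = P/(A₁E₁) + P/(A₂E₂).
|α₁ − α₂|·ΔT = 6.6×10⁻⁶ × 175 = 0.001155.
1/(A₁E₁) + 1/(A₂E₂) = 1/(1725×45×10³) + 1/(325×108×10³) = 4.137×10⁻⁸ N⁻¹.
P = 0.001155 / 4.137×10⁻⁸ = 27920 N = 27.92 kN.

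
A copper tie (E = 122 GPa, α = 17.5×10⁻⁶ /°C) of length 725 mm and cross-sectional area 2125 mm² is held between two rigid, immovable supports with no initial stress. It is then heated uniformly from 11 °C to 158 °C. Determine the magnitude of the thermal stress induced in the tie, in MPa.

σ ≈ 314 MPa (compressive)

Because both ends are immovable the net strain is zero, and the suppressed thermal strain is αΔT = 17.5×10⁻⁶ × 147 = 2572.5×10⁻⁶.
The stress required to suppress this strain is σ = Eε = 122×10³ × 2572.5×10⁻⁶ = 313.8 MPa, compressive since the tie is trying to expand.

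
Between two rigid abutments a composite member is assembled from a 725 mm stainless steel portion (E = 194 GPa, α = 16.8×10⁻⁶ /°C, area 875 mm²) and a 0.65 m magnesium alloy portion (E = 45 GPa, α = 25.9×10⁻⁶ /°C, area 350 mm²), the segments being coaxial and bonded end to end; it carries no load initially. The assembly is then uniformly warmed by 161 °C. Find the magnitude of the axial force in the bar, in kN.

P ≈ 103 kN (compressive)

Free thermal expansion of the whole bar: Σ αᵢΔT Lᵢ = 16.8×10⁻⁶×161×725 + 25.9×10⁻⁶×161×650 = 4.671 mm.
Since the ends are fixed, an axial force P builds up, equal in every segment, with P · Σ Lᵢ/(AᵢEᵢ) = δ_free.
Σ Lᵢ/(AᵢEᵢ) = 725/(875×194×10³) + 650/(350×45×10³) = 4.554×10⁻⁵ mm/N.
Hence P = δ_free / Σ(L/AE) = 4.671/4.554×10⁻⁵ = 102.6 kN (compressive).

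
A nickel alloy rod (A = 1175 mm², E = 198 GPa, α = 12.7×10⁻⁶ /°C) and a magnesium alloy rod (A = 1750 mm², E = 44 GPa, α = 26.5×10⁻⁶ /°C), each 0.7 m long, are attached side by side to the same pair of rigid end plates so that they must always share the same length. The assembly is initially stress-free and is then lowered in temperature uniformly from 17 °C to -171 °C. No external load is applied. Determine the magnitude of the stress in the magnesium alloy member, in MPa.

The magnesium alloy has the larger α, so on cooling it would change length more than the nickel alloy if both were free. The rigid plates force a common final length, so the magnesium alloy is put into tension and the nickel alloy into compression, with equal and opposite forces P (no external load).
Compatibility of the two members (thermal + elastic change equal): (α₁ − α₂)ΔT = P·[1/(A₁E₁) + 1/(A₂E₂)].
|α₁ − α₂|·ΔT = 13.8×10⁻⁶ × 188 = 0.002594.
1/(A₁E₁) + 1/(A₂E₂) = 1/(1175×198×10³) + 1/(1750×44×10³) = 1.729×10⁻⁸ N⁻¹.
So P = 0.002594 / 1.729×10⁻⁸ = 150.1 kN.
σ_{magnesium alloy} = P/A₂ = 150100/1750 = 85.77 MPa, tensile.

σ ≈ 85.8 MPa (tensile)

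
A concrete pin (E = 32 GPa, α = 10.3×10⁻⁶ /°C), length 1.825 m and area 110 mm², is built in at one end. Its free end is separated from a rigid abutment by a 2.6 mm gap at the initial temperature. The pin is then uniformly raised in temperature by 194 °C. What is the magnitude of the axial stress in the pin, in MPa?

If the wall were absent the pin would grow by αΔT L = 10.3×10⁻⁶ × 194 × 1825 = 3.647 mm.
After closing the 2.6 mm clearance, 3.647 − 2.6 = 1.047 mm of expansion remains to be suppressed by the wall.
Compatibility: PL/(AE) = 1.047 mm, so σ = P/A = E × (1.047/1825) = 18.35 MPa.

σ ≈ 18.4 MPa (compressive)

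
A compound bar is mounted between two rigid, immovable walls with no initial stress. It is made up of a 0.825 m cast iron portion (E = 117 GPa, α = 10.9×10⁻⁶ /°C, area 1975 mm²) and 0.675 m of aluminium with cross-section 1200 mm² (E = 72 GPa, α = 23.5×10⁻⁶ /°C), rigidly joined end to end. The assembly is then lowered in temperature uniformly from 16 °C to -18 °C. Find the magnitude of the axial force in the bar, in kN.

P ≈ 74.2 kN (tensile)

If the supports were absent, the total length change would be Σ αᵢΔT Lᵢ = 10.9×10⁻⁶×34×825 + 23.5×10⁻⁶×34×675 = 0.8451 mm.
The walls prevent any net length change, so an axial force P (same in every segment) develops. Compatibility: P · Σ Lᵢ/(AᵢEᵢ) = δ_free.
Σ Lᵢ/(AᵢEᵢ) = 825/(1975×117×10³) + 675/(1200×72×10³) = 1.138×10⁻⁵ mm/N.
Hence P = δ_free / Σ(L/AE) = 0.8451/1.138×10⁻⁵ = 74.24 kN (tensile).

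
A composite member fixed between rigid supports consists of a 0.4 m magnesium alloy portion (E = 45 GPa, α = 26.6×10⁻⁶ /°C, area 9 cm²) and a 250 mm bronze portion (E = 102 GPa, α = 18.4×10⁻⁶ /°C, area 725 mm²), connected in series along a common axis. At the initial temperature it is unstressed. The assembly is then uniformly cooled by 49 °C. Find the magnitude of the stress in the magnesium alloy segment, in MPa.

σ ≈ 62.6 MPa (tensile)

With the walls removed the bar would change length by δ_free = Σ αᵢΔT Lᵢ = 26.6×10⁻⁶×49×400 + 18.4×10⁻⁶×49×250 = 0.7468 mm.
Since the ends are fixed, an axial force P builds up, equal in every segment, with P · Σ Lᵢ/(AᵢEᵢ) = δ_free.
Σ Lᵢ/(AᵢEᵢ) = 400/(900×45×10³) + 250/(725×102×10³) = 1.326×10⁻⁵ mm/N.
So P = 0.7468 / 1.326×10⁻⁵ = 56.33 kN, tensile.
σ_{magnesium alloy} = P / A = 56330 / 900 = 62.59 MPa.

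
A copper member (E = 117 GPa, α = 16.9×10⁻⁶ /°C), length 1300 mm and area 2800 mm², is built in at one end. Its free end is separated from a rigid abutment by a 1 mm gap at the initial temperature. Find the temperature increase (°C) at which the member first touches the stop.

ΔT ≈ 45.5 °C

The gap closes when αΔT L = 1 mm, since the member is still unstressed at that instant.
So ΔT = g/(αL) = 1/(16.9×10⁻⁶ × 1300) = 45.52 °C.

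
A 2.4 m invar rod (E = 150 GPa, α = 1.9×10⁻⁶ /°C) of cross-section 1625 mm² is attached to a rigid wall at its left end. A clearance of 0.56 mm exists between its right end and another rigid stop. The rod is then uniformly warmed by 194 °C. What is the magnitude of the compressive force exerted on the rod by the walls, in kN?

Unrestrained expansion: δ_free = αΔT L = 1.9×10⁻⁶ × 194 × 2400 = 0.8846 mm.
This exceeds the 0.56 mm gap, so the wall pushes back. The portion of expansion that must be recovered elastically is δ_free − gap = 0.8846 − 0.56 = 0.3246 mm.
So σ = E(δ_free − g)/L = 150×10³ × 0.3246/2400 = 20.29 MPa.
P = σA = 20.29 × 1625 = 32.97 kN.

P ≈ 33 kN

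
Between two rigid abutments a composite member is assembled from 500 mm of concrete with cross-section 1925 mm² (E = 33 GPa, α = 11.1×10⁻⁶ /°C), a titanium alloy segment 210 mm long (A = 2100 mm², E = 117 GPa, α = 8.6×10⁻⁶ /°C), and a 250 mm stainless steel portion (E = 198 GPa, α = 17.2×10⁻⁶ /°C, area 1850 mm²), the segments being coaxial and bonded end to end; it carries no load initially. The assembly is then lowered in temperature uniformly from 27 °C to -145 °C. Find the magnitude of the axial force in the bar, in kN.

Free thermal contraction of the whole bar: Σ αᵢΔT Lᵢ = 11.1×10⁻⁶×172×500 + 8.6×10⁻⁶×172×210 + 17.2×10⁻⁶×172×250 = 2.005 mm.
The rigid supports impose zero overall length change; the single axial force P common to all segments must satisfy P Σ Lᵢ/(AᵢEᵢ) = δ_free.
The series flexibility is Σ Lᵢ/(AᵢEᵢ) = 500/(1925×33×10³) + 210/(2100×117×10³) + 250/(1850×198×10³) = 9.408×10⁻⁶ mm/N.
So P = 2.005 / 9.408×10⁻⁶ = 213.1 kN, tensile.

P ≈ 213 kN (tensile)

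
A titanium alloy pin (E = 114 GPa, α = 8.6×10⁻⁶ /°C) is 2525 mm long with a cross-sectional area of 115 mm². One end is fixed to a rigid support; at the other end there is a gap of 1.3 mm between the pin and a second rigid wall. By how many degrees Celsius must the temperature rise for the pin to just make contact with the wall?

The gap closes when αΔT L = 1.3 mm, since the pin is still unstressed at that instant.
ΔT = 1.3 / (8.6×10⁻⁶ × 2525) = 59.87 °C.

ΔT ≈ 59.9 °C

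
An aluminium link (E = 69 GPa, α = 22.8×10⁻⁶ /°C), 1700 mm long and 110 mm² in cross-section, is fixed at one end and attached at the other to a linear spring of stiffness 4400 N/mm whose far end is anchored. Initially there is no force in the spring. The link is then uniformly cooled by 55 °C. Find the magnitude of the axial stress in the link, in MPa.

The unrestrained thermal change is αΔT L = 22.8×10⁻⁶ × 55 × 1700 = 2.132 mm.
With a force P in the spring, the elastic change of the link is PL/(AE) and that of the spring is P/k; compatibility requires their sum to equal δ_free.
So P = δ_free / [L/(AE) + 1/k] = 2.132 / [ 1700/(110×69×10³) + 1/(4400) ].
P = 2.132 / 0.0004513 = 4724 N.
σ = P/A = 4724/110 = 42.95 MPa.

σ ≈ 42.9 MPa (tensile)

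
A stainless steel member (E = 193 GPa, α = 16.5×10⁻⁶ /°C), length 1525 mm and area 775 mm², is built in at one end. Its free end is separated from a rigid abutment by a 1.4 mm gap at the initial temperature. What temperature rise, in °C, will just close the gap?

The gap closes when αΔT L = 1.4 mm, since the member is still unstressed at that instant.
ΔT = 1.4 / (16.5×10⁻⁶ × 1525) = 55.64 °C.

ΔT ≈ 55.6 °C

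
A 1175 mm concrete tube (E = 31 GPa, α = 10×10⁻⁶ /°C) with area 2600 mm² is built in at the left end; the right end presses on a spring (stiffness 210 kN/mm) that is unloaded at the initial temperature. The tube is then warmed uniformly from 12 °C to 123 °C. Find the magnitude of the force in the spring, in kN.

P ≈ 67.4 kN

If the spring were absent the tube would lengthen by αΔT L = 10×10⁻⁶ × 111 × 1175 = 1.304 mm.
With a force P in the spring, the elastic change of the tube is PL/(AE) and that of the spring is P/k; compatibility requires their sum to equal δ_free.
P [ L/(AE) + 1/k ] = δ_free → P [ 1175/(2600×31×10³) + 1/(210×10³) ] = 1.304.
P = 1.304 / 1.934×10⁻⁵ = 67440 N.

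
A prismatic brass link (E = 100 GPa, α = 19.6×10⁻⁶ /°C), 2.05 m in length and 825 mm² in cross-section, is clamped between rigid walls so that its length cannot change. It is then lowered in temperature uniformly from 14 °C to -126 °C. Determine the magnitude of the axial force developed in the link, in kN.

With zero net strain, σ = E·αΔT = 100 GPa × 19.6×10⁻⁶ × 140 = 274.4 MPa.
P = AEαΔT = 825 × 100×10³ × 19.6×10⁻⁶ × 140 = 226.4 kN (tensile).

P ≈ 226 kN (tensile)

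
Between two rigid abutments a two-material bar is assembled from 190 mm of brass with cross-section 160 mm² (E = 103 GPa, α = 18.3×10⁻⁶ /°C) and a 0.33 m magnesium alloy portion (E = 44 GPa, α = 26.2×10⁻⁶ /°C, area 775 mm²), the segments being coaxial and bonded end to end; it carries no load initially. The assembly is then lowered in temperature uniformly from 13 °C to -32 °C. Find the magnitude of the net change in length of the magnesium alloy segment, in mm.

If the supports were absent, the total length change would be Σ αᵢΔT Lᵢ = 18.3×10⁻⁶×45×190 + 26.2×10⁻⁶×45×330 = 0.5455 mm.
The rigid supports impose zero overall length change; the single axial force P common to all segments must satisfy P Σ Lᵢ/(AᵢEᵢ) = δ_free.
Σ Lᵢ/(AᵢEᵢ) = 190/(160×103×10³) + 330/(775×44×10³) = 2.121×10⁻⁵ mm/N.
Hence P = δ_free / Σ(L/AE) = 0.5455/2.121×10⁻⁵ = 25.72 kN (tensile).
For the magnesium alloy segment, free thermal change = 26.2×10⁻⁶×45×330 = 0.3891 mm and elastic change from P = 25720×330/(775×44×10³) = 0.249 mm; these oppose, so the net change is 0.14 mm (segment shortens).

|ΔL| ≈ 0.14 mm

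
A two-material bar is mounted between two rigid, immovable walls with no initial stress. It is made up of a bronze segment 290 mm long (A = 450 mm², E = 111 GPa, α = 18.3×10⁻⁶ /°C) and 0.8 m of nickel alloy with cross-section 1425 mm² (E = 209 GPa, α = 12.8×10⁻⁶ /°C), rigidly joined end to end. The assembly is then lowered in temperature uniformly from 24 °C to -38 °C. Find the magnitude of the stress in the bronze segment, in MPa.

Free thermal contraction of the whole bar: Σ αᵢΔT Lᵢ = 18.3×10⁻⁶×62×290 + 12.8×10⁻⁶×62×800 = 0.9639 mm.
Since the ends are fixed, an axial force P builds up, equal in every segment, with P · Σ Lᵢ/(AᵢEᵢ) = δ_free.
Σ Lᵢ/(AᵢEᵢ) = 290/(450×111×10³) + 800/(1425×209×10³) = 8.492×10⁻⁶ mm/N.
Hence P = δ_free / Σ(L/AE) = 0.9639/8.492×10⁻⁶ = 113.5 kN (tensile).
σ_{bronze} = P / A = 113500 / 450 = 252.2 MPa.

σ ≈ 252 MPa (tensile)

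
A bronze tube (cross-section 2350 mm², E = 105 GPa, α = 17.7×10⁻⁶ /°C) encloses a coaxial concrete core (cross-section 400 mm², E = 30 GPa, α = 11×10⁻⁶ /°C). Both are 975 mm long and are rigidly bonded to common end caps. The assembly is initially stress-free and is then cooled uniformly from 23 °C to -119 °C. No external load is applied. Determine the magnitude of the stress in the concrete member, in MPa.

σ ≈ 27.2 MPa (compressive)

Both members must finish at the same length. With the larger α, the bronze tends to over-contract; the plates restrain it, putting the bronze in tension and the concrete in compression. With no external load the two internal forces are equal and opposite, magnitude P.
Equating the net (thermal + elastic) strains gives |α₁ − α₂|·ΔT = P·[1/(A₁E₁) + 1/(A₂E₂)].
|α₁ − α₂|·ΔT = 6.7×10⁻⁶ × 142 = 0.0009514.
1/(A₁E₁) + 1/(A₂E₂) = 1/(2350×105×10³) + 1/(400×30×10³) = 8.739×10⁻⁸ N⁻¹.
So P = 0.0009514 / 8.739×10⁻⁸ = 10.89 kN.
σ_{concrete} = P/A₂ = 10890/400 = 27.22 MPa, compressive.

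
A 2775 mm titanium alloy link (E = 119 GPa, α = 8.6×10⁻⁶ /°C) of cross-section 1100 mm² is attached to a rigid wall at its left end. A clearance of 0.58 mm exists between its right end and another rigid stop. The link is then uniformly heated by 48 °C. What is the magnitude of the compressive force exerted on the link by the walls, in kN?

Free thermal elongation = αΔT L = 8.6×10⁻⁶ × 48 × 2775 = 1.146 mm.
After closing the 0.58 mm clearance, 1.146 − 0.58 = 0.5655 mm of expansion remains to be suppressed by the wall.
That suppressed elongation corresponds to σ = E·Δ/L = 119×10³ × 0.5655/2775 = 24.25 MPa.
Force on the wall = σA = 24.25 × 1100 mm² = 26.68 kN.

P ≈ 26.7 kN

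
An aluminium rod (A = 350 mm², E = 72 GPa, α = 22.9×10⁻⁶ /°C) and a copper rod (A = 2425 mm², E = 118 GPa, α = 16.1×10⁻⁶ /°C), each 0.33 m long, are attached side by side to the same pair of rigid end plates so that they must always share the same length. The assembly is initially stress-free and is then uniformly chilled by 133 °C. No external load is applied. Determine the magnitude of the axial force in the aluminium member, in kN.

P ≈ 20.9 kN (tensile in the aluminium)

The aluminium has the larger α, so on cooling it would change length more than the copper if both were free. The rigid plates force a common final length, so the aluminium is put into tension and the copper into compression, with equal and opposite forces P (no external load).
Setting the final lengths equal and cancelling L: (α₁ − α₂)ΔT = P/(A₁E₁) + P/(A₂E₂).
|α₁ − α₂|·ΔT = 6.8×10⁻⁶ × 133 = 0.0009044.
1/(A₁E₁) + 1/(A₂E₂) = 1/(350×72×10³) + 1/(2425×118×10³) = 4.318×10⁻⁸ N⁻¹.
P = 0.0009044 / 4.318×10⁻⁸ = 20950 N = 20.95 kN.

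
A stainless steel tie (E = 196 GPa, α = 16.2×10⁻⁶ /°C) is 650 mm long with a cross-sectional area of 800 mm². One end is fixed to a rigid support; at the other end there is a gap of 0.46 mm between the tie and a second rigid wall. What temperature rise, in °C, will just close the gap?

ΔT ≈ 43.7 °C

The gap closes when αΔT L = 0.46 mm, since the tie is still unstressed at that instant.
So ΔT = g/(αL) = 0.46/(16.2×10⁻⁶ × 650) = 43.68 °C.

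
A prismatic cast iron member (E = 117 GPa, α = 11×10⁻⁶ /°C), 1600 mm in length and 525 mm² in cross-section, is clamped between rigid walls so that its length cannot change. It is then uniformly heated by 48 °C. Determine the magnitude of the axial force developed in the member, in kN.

P ≈ 32.4 kN (compressive)

With zero net strain, σ = E·αΔT = 117 GPa × 11×10⁻⁶ × 48 = 61.78 MPa.
Then P = σA = 61.78 × 525 mm² = 32.43 kN, compressive.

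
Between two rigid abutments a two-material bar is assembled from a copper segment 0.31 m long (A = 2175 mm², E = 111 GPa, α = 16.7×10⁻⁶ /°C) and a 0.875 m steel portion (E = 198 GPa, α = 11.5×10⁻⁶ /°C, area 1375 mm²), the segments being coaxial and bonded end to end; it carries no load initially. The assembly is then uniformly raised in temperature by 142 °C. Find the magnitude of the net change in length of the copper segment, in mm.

If the supports were absent, the total length change would be Σ αᵢΔT Lᵢ = 16.7×10⁻⁶×142×310 + 11.5×10⁻⁶×142×875 = 2.164 mm.
Since the ends are fixed, an axial force P builds up, equal in every segment, with P · Σ Lᵢ/(AᵢEᵢ) = δ_free.
The series flexibility is Σ Lᵢ/(AᵢEᵢ) = 310/(2175×111×10³) + 875/(1375×198×10³) = 4.498×10⁻⁶ mm/N.
P = 2.164 / 4.498×10⁻⁶ = 481100 N = 481.1 kN, compressive.
For the copper segment, free thermal change = 16.7×10⁻⁶×142×310 = 0.7351 mm and elastic change from P = 481100×310/(2175×111×10³) = 0.6178 mm; these oppose, so the net change is 0.117 mm (segment lengthens).

|ΔL| ≈ 0.117 mm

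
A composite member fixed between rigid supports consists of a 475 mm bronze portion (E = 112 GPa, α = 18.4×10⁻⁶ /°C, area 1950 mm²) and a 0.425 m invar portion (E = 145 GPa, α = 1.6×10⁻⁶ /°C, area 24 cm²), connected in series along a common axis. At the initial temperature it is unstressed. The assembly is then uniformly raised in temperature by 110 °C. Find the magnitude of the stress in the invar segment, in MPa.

With the walls removed the bar would change length by δ_free = Σ αᵢΔT Lᵢ = 18.4×10⁻⁶×110×475 + 1.6×10⁻⁶×110×425 = 1.036 mm.
The walls prevent any net length change, so an axial force P (same in every segment) develops. Compatibility: P · Σ Lᵢ/(AᵢEᵢ) = δ_free.
The series flexibility is Σ Lᵢ/(AᵢEᵢ) = 475/(1950×112×10³) + 425/(2400×145×10³) = 3.396×10⁻⁶ mm/N.
P = 1.036 / 3.396×10⁻⁶ = 305100 N = 305.1 kN, compressive.
σ_{invar} = P / A = 305100 / 2400 = 127.1 MPa.

σ ≈ 127 MPa (compressive)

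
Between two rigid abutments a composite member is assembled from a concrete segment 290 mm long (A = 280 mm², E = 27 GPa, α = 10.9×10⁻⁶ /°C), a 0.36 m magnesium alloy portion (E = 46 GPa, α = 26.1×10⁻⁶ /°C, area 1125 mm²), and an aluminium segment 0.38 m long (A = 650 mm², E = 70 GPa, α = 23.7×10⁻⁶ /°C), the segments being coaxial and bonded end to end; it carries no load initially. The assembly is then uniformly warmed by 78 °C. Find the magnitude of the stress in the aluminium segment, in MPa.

σ ≈ 48.2 MPa (compressive)

If the supports were absent, the total length change would be Σ αᵢΔT Lᵢ = 10.9×10⁻⁶×78×290 + 26.1×10⁻⁶×78×360 + 23.7×10⁻⁶×78×380 = 1.682 mm.
The walls prevent any net length change, so an axial force P (same in every segment) develops. Compatibility: P · Σ Lᵢ/(AᵢEᵢ) = δ_free.
Σ Lᵢ/(AᵢEᵢ) = 290/(280×27×10³) + 360/(1125×46×10³) + 380/(650×70×10³) = 5.367×10⁻⁵ mm/N.
Hence P = δ_free / Σ(L/AE) = 1.682/5.367×10⁻⁵ = 31.34 kN (compressive).
σ_{aluminium} = P / A = 31340 / 650 = 48.21 MPa.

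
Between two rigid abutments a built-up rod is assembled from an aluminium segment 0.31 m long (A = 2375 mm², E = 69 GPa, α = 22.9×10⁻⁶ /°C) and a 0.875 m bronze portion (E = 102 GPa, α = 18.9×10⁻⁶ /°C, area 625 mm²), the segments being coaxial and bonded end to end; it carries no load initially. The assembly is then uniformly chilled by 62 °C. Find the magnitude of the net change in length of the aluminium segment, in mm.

If the supports were absent, the total length change would be Σ αᵢΔT Lᵢ = 22.9×10⁻⁶×62×310 + 18.9×10⁻⁶×62×875 = 1.465 mm.
Since the ends are fixed, an axial force P builds up, equal in every segment, with P · Σ Lᵢ/(AᵢEᵢ) = δ_free.
Σ Lᵢ/(AᵢEᵢ) = 310/(2375×69×10³) + 875/(625×102×10³) = 1.562×10⁻⁵ mm/N.
So P = 1.465 / 1.562×10⁻⁵ = 93.84 kN, tensile.
For the aluminium segment, free thermal change = 22.9×10⁻⁶×62×310 = 0.4401 mm and elastic change from P = 93840×310/(2375×69×10³) = 0.1775 mm; these oppose, so the net change is 0.263 mm (segment shortens).

|ΔL| ≈ 0.263 mm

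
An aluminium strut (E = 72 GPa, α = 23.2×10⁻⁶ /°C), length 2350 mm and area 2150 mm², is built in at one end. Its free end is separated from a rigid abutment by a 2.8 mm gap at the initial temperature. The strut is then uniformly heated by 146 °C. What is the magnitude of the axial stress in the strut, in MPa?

Unrestrained expansion: δ_free = αΔT L = 23.2×10⁻⁶ × 146 × 2350 = 7.96 mm.
This exceeds the 2.8 mm gap, so the wall pushes back. The portion of expansion that must be recovered elastically is δ_free − gap = 7.96 − 2.8 = 5.16 mm.
So σ = E(δ_free − g)/L = 72×10³ × 5.16/2350 = 158.1 MPa.

σ ≈ 158 MPa (compressive)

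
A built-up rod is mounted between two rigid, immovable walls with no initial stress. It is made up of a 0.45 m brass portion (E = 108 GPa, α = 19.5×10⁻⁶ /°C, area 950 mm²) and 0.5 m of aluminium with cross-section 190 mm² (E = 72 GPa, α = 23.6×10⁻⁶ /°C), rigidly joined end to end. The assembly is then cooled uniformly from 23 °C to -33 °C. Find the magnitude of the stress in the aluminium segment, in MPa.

Free thermal contraction of the whole bar: Σ αᵢΔT Lᵢ = 19.5×10⁻⁶×56×450 + 23.6×10⁻⁶×56×500 = 1.152 mm.
The rigid supports impose zero overall length change; the single axial force P common to all segments must satisfy P Σ Lᵢ/(AᵢEᵢ) = δ_free.
The series flexibility is Σ Lᵢ/(AᵢEᵢ) = 450/(950×108×10³) + 500/(190×72×10³) = 4.094×10⁻⁵ mm/N.
So P = 1.152 / 4.094×10⁻⁵ = 28.15 kN, tensile.
σ_{aluminium} = P / A = 28150 / 190 = 148.1 MPa.

σ ≈ 148 MPa (tensile)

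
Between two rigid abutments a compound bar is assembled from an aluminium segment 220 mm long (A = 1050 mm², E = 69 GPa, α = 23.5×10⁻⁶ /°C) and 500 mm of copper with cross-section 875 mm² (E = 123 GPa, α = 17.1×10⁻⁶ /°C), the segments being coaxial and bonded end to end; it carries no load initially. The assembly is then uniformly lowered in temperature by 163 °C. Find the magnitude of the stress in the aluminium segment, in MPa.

σ ≈ 277 MPa (tensile)

If the supports were absent, the total length change would be Σ αᵢΔT Lᵢ = 23.5×10⁻⁶×163×220 + 17.1×10⁻⁶×163×500 = 2.236 mm.
The walls prevent any net length change, so an axial force P (same in every segment) develops. Compatibility: P · Σ Lᵢ/(AᵢEᵢ) = δ_free.
The series flexibility is Σ Lᵢ/(AᵢEᵢ) = 220/(1050×69×10³) + 500/(875×123×10³) = 7.682×10⁻⁶ mm/N.
So P = 2.236 / 7.682×10⁻⁶ = 291.1 kN, tensile.
σ_{aluminium} = P / A = 291100 / 1050 = 277.2 MPa.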